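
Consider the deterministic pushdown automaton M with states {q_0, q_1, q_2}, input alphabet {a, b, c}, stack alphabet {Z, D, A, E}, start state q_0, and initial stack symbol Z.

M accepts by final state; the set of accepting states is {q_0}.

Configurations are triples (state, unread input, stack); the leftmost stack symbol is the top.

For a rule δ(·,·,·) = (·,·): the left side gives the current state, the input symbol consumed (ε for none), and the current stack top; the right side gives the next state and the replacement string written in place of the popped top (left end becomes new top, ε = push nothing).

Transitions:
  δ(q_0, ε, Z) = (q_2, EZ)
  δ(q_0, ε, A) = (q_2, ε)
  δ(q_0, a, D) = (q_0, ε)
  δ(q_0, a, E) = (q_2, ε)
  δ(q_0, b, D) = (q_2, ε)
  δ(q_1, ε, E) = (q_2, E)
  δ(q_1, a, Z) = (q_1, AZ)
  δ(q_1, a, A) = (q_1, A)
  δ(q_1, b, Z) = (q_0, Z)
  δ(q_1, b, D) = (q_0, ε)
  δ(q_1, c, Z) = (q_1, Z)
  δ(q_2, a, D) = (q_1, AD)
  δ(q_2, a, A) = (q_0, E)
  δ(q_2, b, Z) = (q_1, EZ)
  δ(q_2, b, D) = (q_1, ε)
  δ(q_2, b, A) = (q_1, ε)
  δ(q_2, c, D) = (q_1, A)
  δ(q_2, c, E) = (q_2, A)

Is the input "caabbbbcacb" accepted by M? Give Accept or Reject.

Reject

(q_0, caabbbbcacb, Z) ⊢ (q_2, caabbbbcacb, EZ) ⊢ (q_2, aabbbbcacb, AZ) ⊢ (q_0, abbbbcacb, EZ) ⊢ (q_2, bbbbcacb, Z) ⊢ (q_1, bbbcacb, EZ) ⊢ (q_2, bbbcacb, EZ)
No transition applies at (q_2, bbbcacb, EZ); input not fully consumed.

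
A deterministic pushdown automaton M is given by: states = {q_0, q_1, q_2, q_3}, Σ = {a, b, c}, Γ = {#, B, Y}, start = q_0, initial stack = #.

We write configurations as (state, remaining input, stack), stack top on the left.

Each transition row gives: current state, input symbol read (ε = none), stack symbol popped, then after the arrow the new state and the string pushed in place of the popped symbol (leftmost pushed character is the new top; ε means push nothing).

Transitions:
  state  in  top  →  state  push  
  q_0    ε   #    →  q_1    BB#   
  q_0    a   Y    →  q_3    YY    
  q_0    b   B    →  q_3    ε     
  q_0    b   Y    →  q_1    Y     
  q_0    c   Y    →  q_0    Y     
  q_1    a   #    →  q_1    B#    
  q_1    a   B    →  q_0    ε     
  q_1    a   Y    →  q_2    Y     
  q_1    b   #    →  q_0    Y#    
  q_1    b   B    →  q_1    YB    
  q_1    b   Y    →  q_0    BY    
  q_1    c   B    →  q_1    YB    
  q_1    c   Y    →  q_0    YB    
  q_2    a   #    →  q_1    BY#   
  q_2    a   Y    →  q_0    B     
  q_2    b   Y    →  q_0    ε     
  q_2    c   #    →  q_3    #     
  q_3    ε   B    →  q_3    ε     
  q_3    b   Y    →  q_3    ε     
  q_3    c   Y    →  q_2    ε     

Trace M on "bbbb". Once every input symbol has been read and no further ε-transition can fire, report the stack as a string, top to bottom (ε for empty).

#

(q_0, bbbb, #) ⊢ (q_1, bbbb, BB#) ⊢ (q_1, bbb, YBB#) ⊢ (q_0, bb, BYBB#) ⊢ (q_3, b, YBB#) ⊢ (q_3, ε, BB#) ⊢ (q_3, ε, B#) ⊢ (q_3, ε, #)
All input consumed in state q_3 with stack #.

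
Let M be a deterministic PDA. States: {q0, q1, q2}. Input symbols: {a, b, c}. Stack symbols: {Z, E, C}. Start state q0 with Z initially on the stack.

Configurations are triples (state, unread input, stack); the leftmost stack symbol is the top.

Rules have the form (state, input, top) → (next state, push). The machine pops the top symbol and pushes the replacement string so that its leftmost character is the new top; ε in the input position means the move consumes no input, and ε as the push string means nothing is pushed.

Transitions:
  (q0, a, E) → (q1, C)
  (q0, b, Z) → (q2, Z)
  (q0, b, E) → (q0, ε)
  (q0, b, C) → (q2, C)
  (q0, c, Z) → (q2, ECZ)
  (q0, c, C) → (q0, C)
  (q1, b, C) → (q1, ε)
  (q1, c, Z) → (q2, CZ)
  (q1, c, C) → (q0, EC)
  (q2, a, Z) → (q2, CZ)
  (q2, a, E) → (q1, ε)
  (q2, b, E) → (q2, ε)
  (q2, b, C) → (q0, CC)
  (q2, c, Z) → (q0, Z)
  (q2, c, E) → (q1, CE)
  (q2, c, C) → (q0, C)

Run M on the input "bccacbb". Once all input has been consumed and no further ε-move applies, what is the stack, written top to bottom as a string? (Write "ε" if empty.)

CZ

(q0, bccacbb, Z)
  read b, top Z: go to q2, push Z → (q2, ccacbb, Z)
  read c, top Z: go to q0, push Z → (q0, cacbb, Z)
  read c, top Z: go to q2, push ECZ → (q2, acbb, ECZ)
  read a, top E: go to q1, push ε → (q1, cbb, CZ)
  read c, top C: go to q0, push EC → (q0, bb, ECZ)
  read b, top E: go to q0, push ε → (q0, b, CZ)
  read b, top C: go to q2, push C → (q2, ε, CZ)
All input consumed in state q2 with stack CZ.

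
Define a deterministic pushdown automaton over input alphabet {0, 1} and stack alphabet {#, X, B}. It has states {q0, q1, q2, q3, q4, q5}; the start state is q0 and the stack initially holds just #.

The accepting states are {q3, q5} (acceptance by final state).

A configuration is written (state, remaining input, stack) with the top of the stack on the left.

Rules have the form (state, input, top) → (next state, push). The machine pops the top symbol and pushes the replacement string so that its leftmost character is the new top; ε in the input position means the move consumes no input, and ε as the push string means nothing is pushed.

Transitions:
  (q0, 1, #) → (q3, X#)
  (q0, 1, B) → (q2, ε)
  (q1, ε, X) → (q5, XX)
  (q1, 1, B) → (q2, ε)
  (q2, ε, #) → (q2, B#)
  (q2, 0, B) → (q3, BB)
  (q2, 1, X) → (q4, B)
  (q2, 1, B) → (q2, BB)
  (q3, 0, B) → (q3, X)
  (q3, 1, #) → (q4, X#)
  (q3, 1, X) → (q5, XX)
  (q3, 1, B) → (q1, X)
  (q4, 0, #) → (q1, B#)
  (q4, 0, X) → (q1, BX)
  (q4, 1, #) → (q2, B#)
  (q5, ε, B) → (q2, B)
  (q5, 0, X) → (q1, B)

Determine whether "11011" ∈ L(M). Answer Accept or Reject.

(q0, 11011, #)
  read 1, top #: go to q3, push X# → (q3, 1011, X#)
  read 1, top X: go to q5, push XX → (q5, 011, XX#)
  read 0, top X: go to q1, push B → (q1, 11, BX#)
  read 1, top B: go to q2, push ε → (q2, 1, X#)
  read 1, top X: go to q4, push B → (q4, ε, B#)
All input consumed; state q4 ∉ F and no further ε-move applies.

Reject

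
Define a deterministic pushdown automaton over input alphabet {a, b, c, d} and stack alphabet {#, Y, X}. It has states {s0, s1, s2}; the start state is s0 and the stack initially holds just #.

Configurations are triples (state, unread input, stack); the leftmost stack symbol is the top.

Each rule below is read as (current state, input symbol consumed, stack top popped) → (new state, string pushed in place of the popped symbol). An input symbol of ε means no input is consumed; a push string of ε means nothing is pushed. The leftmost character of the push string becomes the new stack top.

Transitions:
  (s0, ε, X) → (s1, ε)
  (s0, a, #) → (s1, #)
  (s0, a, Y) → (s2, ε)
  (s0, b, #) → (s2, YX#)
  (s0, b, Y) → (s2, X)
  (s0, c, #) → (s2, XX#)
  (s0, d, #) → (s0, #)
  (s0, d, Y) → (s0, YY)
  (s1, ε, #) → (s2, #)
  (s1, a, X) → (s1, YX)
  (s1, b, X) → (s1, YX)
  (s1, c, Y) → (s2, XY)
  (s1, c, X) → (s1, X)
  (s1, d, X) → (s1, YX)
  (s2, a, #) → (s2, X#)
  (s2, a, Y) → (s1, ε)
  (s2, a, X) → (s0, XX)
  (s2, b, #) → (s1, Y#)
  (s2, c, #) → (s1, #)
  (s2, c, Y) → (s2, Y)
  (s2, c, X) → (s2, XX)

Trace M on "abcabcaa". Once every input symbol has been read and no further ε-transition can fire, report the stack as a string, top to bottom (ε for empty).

YXYXY#

(s0, abcabcaa, #) ⊢ (s1, bcabcaa, #) ⊢ (s2, bcabcaa, #) ⊢ (s1, cabcaa, Y#) ⊢ (s2, abcaa, XY#) ⊢ (s0, bcaa, XXY#) ⊢ (s1, bcaa, XY#) ⊢ (s1, caa, YXY#) ⊢ (s2, aa, XYXY#) ⊢ (s0, a, XXYXY#) ⊢ (s1, a, XYXY#) ⊢ (s1, ε, YXYXY#)
All input consumed in state s1 with stack YXYXY#.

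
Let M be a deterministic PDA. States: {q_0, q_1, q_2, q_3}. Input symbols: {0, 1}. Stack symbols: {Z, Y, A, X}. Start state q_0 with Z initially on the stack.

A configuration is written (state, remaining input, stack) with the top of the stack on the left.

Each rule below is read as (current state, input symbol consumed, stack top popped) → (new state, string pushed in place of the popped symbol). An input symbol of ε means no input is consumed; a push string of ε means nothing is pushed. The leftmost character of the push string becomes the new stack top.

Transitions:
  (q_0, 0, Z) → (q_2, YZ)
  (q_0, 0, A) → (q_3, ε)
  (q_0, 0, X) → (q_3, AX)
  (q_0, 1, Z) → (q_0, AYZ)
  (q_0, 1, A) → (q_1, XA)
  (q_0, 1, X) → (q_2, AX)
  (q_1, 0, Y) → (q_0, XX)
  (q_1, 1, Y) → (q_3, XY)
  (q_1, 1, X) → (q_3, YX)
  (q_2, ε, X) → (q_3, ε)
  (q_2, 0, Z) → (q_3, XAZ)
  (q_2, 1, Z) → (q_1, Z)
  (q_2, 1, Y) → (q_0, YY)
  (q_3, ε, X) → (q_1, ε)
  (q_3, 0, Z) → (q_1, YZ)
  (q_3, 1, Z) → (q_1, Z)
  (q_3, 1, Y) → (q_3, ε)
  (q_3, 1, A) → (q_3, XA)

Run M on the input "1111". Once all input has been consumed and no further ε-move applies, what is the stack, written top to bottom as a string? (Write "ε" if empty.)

AYZ

(q_0, 1111, Z) ⊢ (q_0, 111, AYZ) ⊢ (q_1, 11, XAYZ) ⊢ (q_3, 1, YXAYZ) ⊢ (q_3, ε, XAYZ) ⊢ (q_1, ε, AYZ)
All input consumed in state q_1 with stack AYZ.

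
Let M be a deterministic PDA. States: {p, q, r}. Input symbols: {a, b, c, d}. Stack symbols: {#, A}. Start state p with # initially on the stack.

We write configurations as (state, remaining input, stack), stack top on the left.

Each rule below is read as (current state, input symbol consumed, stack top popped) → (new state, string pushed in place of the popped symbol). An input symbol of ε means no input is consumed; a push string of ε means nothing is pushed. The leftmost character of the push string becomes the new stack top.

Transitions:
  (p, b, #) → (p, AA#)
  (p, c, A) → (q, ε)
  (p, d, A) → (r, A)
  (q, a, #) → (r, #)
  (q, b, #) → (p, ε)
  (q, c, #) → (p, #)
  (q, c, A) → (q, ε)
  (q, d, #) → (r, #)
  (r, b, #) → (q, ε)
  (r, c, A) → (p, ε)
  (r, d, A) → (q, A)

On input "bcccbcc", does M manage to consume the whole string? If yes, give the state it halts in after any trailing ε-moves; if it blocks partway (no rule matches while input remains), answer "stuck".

q

(p, bcccbcc, #)
  read b, top #: go to p, push AA# → (p, cccbcc, AA#)
  read c, top A: go to q, push ε → (q, ccbcc, A#)
  read c, top A: go to q, push ε → (q, cbcc, #)
  read c, top #: go to p, push # → (p, bcc, #)
  read b, top #: go to p, push AA# → (p, cc, AA#)
  read c, top A: go to q, push ε → (q, c, A#)
  read c, top A: go to q, push ε → (q, ε, #)
All input consumed; M is in state q.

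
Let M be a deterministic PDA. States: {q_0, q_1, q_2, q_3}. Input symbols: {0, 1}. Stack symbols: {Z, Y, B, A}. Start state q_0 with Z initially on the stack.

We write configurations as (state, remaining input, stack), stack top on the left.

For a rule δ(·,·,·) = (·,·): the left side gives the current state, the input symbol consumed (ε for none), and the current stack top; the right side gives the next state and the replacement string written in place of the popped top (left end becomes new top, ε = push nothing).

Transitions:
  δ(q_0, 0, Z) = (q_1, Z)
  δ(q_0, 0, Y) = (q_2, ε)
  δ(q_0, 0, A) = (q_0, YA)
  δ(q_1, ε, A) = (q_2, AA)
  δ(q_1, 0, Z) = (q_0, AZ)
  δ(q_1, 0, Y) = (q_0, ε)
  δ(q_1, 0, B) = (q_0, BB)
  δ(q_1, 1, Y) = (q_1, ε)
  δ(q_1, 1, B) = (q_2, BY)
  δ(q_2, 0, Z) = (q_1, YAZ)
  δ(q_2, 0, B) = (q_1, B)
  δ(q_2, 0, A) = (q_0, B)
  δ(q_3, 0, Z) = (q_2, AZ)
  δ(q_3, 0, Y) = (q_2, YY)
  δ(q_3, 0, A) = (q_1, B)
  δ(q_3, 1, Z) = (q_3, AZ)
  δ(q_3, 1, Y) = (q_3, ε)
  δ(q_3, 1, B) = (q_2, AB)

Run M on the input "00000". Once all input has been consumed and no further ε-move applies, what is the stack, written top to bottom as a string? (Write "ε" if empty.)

(q_0, 00000, Z) ⊢ (q_1, 0000, Z) ⊢ (q_0, 000, AZ) ⊢ (q_0, 00, YAZ) ⊢ (q_2, 0, AZ) ⊢ (q_0, ε, BZ)
All input consumed in state q_0 with stack BZ.

BZ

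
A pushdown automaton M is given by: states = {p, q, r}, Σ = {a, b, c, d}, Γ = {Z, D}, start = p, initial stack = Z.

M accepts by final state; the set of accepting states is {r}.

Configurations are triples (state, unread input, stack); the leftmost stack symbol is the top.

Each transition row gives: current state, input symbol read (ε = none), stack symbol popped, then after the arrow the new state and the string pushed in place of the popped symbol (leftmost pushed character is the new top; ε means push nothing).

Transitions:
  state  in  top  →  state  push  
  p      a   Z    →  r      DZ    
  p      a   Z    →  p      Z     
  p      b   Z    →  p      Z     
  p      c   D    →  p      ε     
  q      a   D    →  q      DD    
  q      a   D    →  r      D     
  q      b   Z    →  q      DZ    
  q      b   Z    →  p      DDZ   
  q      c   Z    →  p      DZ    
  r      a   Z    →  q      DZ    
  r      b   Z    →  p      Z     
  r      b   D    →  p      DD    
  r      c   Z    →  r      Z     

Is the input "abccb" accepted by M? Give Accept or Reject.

No computation consumes all input and reaches a final state.

Reject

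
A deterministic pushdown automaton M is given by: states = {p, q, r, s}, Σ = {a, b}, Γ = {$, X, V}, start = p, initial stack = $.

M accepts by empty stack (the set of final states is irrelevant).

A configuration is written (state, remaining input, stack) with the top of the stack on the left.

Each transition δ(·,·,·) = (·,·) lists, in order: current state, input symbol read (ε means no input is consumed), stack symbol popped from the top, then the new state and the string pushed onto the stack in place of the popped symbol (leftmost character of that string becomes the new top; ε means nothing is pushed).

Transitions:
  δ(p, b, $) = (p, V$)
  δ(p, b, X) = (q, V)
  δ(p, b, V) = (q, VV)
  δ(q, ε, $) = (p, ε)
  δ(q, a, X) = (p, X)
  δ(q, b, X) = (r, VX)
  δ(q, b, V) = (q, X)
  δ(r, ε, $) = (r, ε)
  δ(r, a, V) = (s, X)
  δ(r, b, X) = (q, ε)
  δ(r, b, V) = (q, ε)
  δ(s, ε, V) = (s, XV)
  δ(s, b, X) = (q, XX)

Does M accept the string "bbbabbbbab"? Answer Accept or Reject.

(p, bbbabbbbab, $) ⊢ (p, bbabbbbab, V$) ⊢ (q, babbbbab, VV$) ⊢ (q, abbbbab, XV$) ⊢ (p, bbbbab, XV$) ⊢ (q, bbbab, VV$) ⊢ (q, bbab, XV$) ⊢ (r, bab, VXV$) ⊢ (q, ab, XV$) ⊢ (p, b, XV$) ⊢ (q, ε, VV$)
All input consumed; stack is VV$, not empty, and no further ε-move applies.

Reject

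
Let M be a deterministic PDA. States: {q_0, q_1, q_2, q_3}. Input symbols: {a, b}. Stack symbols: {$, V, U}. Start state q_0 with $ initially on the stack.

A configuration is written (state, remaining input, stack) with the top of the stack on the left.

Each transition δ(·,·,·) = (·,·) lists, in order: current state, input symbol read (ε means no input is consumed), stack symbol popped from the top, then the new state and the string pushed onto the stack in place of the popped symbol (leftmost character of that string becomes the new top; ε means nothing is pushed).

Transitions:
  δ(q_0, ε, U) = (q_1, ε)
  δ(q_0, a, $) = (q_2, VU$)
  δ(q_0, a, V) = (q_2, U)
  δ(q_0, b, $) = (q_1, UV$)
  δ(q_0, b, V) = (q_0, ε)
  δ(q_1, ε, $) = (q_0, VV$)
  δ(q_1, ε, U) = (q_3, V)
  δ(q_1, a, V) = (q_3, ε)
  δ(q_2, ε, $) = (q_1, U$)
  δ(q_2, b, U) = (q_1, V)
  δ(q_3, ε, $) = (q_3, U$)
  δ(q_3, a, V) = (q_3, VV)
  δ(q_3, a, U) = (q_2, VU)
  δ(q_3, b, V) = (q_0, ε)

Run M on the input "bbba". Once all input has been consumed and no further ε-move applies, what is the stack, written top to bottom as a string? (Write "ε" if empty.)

VU$

(q_0, bbba, $) ⊢ (q_1, bba, UV$) ⊢ (q_3, bba, VV$) ⊢ (q_0, ba, V$) ⊢ (q_0, a, $) ⊢ (q_2, ε, VU$)
All input consumed in state q_2 with stack VU$.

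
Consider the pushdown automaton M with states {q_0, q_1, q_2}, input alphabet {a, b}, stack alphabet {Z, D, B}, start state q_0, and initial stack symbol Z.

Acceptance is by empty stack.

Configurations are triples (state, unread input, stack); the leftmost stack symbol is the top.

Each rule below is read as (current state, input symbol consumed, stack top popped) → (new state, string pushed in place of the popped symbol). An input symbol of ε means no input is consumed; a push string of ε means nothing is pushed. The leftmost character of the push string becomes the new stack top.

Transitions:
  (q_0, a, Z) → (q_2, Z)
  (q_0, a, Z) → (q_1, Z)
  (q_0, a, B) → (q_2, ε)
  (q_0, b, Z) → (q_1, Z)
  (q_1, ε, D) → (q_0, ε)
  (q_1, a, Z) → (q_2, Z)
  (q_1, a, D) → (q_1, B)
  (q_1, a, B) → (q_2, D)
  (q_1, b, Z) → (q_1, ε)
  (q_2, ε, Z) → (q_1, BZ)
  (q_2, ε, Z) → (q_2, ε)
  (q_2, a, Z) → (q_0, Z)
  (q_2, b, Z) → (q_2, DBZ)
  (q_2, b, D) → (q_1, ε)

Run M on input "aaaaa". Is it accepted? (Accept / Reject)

One accepting computation: (q_0, aaaaa, Z) ⊢ (q_2, aaaa, Z) ⊢ (q_0, aaa, Z) ⊢ (q_2, aa, Z) ⊢ (q_0, a, Z) ⊢ (q_2, ε, Z) ⊢ (q_2, ε, ε)
All input consumed and the stack is empty.

Accept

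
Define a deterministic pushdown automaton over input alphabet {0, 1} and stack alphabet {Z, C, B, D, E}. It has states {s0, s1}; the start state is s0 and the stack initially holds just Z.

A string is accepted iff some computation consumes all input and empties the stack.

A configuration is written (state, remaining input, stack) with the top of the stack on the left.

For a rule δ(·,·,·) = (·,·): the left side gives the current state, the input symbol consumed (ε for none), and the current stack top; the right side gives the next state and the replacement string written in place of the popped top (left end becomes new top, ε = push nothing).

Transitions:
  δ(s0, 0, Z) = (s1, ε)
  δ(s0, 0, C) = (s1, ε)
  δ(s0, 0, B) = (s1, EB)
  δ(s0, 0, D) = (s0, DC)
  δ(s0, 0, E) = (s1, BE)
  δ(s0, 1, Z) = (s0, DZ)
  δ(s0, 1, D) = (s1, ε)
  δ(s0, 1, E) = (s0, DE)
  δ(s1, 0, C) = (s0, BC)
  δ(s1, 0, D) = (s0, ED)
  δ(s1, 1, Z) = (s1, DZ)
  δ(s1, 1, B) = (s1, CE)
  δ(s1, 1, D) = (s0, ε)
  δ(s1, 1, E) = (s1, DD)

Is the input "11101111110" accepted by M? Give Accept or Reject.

Accept

(s0, 11101111110, Z)
  read 1, top Z: go to s0, push DZ → (s0, 1101111110, DZ)
  read 1, top D: go to s1, push ε → (s1, 101111110, Z)
  read 1, top Z: go to s1, push DZ → (s1, 01111110, DZ)
  read 0, top D: go to s0, push ED → (s0, 1111110, EDZ)
  read 1, top E: go to s0, push DE → (s0, 111110, DEDZ)
  read 1, top D: go to s1, push ε → (s1, 11110, EDZ)
  read 1, top E: go to s1, push DD → (s1, 1110, DDDZ)
  read 1, top D: go to s0, push ε → (s0, 110, DDZ)
  read 1, top D: go to s1, push ε → (s1, 10, DZ)
  read 1, top D: go to s0, push ε → (s0, 0, Z)
  read 0, top Z: go to s1, push ε → (s1, ε, ε)
All input consumed and the stack is empty.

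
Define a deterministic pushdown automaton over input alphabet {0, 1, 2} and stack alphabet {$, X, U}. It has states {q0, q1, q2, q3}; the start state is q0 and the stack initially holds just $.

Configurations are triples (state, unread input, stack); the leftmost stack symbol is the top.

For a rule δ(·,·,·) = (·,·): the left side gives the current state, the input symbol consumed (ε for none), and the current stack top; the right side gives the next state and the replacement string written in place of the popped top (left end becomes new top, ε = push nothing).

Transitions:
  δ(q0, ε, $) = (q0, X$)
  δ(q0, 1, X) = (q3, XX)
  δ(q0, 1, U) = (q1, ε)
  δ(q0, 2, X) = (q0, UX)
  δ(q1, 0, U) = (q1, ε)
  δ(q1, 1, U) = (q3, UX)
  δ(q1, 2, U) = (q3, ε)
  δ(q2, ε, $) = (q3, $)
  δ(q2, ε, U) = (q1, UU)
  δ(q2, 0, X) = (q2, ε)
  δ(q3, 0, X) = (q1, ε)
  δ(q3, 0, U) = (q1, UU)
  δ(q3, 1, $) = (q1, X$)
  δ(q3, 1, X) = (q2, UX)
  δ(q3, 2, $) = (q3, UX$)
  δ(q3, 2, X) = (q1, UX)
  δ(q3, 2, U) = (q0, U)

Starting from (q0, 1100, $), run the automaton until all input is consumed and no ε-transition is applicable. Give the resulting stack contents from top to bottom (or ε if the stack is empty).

(q0, 1100, $)
  ε-move, top $: go to q0, push X$ → (q0, 1100, X$)
  read 1, top X: go to q3, push XX → (q3, 100, XX$)
  read 1, top X: go to q2, push UX → (q2, 00, UXX$)
  ε-move, top U: go to q1, push UU → (q1, 00, UUXX$)
  read 0, top U: go to q1, push ε → (q1, 0, UXX$)
  read 0, top U: go to q1, push ε → (q1, ε, XX$)
All input consumed in state q1 with stack XX$.

XX$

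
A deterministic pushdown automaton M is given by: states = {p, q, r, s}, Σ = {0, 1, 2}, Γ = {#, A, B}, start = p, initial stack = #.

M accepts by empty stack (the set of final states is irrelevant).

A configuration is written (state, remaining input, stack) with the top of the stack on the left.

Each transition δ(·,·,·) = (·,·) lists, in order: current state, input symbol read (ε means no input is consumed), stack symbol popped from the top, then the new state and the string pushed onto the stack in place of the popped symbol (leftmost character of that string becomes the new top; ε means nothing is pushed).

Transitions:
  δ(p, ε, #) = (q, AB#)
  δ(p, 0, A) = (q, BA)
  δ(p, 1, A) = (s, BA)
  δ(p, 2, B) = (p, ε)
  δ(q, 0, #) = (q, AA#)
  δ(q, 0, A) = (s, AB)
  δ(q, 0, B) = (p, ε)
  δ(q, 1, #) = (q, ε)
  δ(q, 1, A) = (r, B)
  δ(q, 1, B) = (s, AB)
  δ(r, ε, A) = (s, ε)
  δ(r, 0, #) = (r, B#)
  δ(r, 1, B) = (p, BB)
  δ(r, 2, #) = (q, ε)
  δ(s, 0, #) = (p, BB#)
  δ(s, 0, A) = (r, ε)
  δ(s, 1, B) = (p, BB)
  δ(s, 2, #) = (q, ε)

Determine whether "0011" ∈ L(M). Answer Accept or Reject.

Reject

(p, 0011, #)
  ε-move, top #: go to q, push AB# → (q, 0011, AB#)
  read 0, top A: go to s, push AB → (s, 011, ABB#)
  read 0, top A: go to r, push ε → (r, 11, BB#)
  read 1, top B: go to p, push BB → (p, 1, BBB#)
No transition applies at (p, 1, BBB#); input not fully consumed.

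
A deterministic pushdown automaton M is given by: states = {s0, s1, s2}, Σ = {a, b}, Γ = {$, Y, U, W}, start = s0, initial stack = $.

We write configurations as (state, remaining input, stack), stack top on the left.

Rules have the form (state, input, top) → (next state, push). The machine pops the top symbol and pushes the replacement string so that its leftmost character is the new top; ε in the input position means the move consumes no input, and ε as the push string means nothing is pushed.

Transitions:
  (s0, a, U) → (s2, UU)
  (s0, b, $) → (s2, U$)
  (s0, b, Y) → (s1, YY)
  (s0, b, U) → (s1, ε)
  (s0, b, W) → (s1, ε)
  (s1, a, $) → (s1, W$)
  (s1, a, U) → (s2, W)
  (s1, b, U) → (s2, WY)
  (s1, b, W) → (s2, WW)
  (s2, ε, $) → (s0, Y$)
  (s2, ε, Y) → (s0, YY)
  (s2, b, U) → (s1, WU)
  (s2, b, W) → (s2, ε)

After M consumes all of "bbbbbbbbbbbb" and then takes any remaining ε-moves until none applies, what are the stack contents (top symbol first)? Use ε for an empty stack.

(s0, bbbbbbbbbbbb, $)
  read b, top $: go to s2, push U$ → (s2, bbbbbbbbbbb, U$)
  read b, top U: go to s1, push WU → (s1, bbbbbbbbbb, WU$)
  read b, top W: go to s2, push WW → (s2, bbbbbbbbb, WWU$)
  read b, top W: go to s2, push ε → (s2, bbbbbbbb, WU$)
  read b, top W: go to s2, push ε → (s2, bbbbbbb, U$)
  read b, top U: go to s1, push WU → (s1, bbbbbb, WU$)
  read b, top W: go to s2, push WW → (s2, bbbbb, WWU$)
  read b, top W: go to s2, push ε → (s2, bbbb, WU$)
  read b, top W: go to s2, push ε → (s2, bbb, U$)
  read b, top U: go to s1, push WU → (s1, bb, WU$)
  read b, top W: go to s2, push WW → (s2, b, WWU$)
  read b, top W: go to s2, push ε → (s2, ε, WU$)
All input consumed in state s2 with stack WU$.

WU$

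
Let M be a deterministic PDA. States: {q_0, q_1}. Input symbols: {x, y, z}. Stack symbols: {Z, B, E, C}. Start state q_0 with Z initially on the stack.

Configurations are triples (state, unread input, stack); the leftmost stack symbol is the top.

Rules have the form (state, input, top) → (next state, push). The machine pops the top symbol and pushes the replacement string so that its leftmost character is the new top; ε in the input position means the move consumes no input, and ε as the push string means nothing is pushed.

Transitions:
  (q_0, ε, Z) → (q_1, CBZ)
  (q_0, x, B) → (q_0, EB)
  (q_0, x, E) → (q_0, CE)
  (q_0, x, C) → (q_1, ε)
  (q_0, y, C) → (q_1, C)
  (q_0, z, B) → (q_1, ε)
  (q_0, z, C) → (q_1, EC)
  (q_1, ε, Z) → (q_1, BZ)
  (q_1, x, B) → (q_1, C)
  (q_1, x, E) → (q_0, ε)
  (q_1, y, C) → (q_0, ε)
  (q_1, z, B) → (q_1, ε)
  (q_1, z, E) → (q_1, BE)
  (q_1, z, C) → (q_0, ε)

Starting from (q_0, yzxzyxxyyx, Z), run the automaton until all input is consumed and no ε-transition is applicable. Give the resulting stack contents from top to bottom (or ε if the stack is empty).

CEBZ

(q_0, yzxzyxxyyx, Z)
  ε-move, top Z: go to q_1, push CBZ → (q_1, yzxzyxxyyx, CBZ)
  read y, top C: go to q_0, push ε → (q_0, zxzyxxyyx, BZ)
  read z, top B: go to q_1, push ε → (q_1, xzyxxyyx, Z)
  ε-move, top Z: go to q_1, push BZ → (q_1, xzyxxyyx, BZ)
  read x, top B: go to q_1, push C → (q_1, zyxxyyx, CZ)
  read z, top C: go to q_0, push ε → (q_0, yxxyyx, Z)
  ε-move, top Z: go to q_1, push CBZ → (q_1, yxxyyx, CBZ)
  read y, top C: go to q_0, push ε → (q_0, xxyyx, BZ)
  read x, top B: go to q_0, push EB → (q_0, xyyx, EBZ)
  read x, top E: go to q_0, push CE → (q_0, yyx, CEBZ)
  read y, top C: go to q_1, push C → (q_1, yx, CEBZ)
  read y, top C: go to q_0, push ε → (q_0, x, EBZ)
  read x, top E: go to q_0, push CE → (q_0, ε, CEBZ)
All input consumed in state q_0 with stack CEBZ.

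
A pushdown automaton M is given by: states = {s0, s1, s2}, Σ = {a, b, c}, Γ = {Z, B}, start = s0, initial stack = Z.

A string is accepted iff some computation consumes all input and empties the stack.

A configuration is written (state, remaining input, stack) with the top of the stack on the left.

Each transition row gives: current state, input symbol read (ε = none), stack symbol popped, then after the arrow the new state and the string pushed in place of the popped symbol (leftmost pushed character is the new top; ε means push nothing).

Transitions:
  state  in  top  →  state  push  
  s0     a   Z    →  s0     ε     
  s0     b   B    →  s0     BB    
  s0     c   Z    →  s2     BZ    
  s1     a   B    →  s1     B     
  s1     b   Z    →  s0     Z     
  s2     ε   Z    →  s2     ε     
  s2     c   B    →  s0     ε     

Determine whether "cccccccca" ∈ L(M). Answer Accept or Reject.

Accept

One accepting computation: (s0, cccccccca, Z) ⊢ (s2, ccccccca, BZ) ⊢ (s0, cccccca, Z) ⊢ (s2, ccccca, BZ) ⊢ (s0, cccca, Z) ⊢ (s2, ccca, BZ) ⊢ (s0, cca, Z) ⊢ (s2, ca, BZ) ⊢ (s0, a, Z) ⊢ (s0, ε, ε)
All input consumed and the stack is empty.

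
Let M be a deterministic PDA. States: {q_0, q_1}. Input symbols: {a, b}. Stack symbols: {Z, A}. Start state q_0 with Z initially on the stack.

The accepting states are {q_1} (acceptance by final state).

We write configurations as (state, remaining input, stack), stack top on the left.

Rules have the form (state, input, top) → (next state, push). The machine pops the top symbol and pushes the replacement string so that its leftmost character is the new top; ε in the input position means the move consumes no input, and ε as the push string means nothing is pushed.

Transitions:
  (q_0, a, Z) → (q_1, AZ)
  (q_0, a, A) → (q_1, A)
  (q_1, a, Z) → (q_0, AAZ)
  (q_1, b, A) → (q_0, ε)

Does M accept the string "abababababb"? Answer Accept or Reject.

Reject

(q_0, abababababb, Z) ⊢ (q_1, bababababb, AZ) ⊢ (q_0, ababababb, Z) ⊢ (q_1, babababb, AZ) ⊢ (q_0, abababb, Z) ⊢ (q_1, bababb, AZ) ⊢ (q_0, ababb, Z) ⊢ (q_1, babb, AZ) ⊢ (q_0, abb, Z) ⊢ (q_1, bb, AZ) ⊢ (q_0, b, Z)
No transition applies at (q_0, b, Z); input not fully consumed.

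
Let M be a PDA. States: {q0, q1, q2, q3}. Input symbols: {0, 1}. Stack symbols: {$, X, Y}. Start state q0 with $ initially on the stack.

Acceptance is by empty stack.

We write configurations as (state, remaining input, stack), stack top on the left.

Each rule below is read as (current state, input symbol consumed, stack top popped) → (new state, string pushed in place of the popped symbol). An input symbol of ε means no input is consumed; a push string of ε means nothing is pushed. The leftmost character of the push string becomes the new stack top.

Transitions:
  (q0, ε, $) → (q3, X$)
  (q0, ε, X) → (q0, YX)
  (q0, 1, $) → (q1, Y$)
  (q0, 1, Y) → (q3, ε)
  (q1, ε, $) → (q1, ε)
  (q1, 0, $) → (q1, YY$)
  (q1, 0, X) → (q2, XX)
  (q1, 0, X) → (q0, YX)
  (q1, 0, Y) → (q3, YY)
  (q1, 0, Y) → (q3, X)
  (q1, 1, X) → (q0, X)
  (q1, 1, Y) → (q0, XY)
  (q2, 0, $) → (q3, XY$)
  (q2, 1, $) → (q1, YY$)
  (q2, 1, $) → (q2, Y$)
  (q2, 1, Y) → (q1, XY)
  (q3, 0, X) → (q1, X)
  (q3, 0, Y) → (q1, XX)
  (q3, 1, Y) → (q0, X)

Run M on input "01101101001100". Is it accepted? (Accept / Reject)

No computation consumes all input and empties the stack.

Reject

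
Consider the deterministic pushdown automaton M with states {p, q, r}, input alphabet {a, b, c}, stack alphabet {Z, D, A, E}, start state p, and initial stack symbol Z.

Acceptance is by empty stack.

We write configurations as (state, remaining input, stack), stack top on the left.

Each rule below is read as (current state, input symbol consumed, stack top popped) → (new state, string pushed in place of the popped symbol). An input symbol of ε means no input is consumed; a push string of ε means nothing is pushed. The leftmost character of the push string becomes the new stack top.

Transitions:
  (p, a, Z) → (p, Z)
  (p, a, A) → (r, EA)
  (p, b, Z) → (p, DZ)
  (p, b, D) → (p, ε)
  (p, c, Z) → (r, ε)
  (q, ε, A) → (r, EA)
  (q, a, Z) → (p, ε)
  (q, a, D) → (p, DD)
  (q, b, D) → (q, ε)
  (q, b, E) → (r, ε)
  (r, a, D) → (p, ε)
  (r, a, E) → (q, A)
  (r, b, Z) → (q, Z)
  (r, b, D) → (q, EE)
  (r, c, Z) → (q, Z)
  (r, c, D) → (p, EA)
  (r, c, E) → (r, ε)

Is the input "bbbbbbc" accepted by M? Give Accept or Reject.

(p, bbbbbbc, Z)
  read b, top Z: go to p, push DZ → (p, bbbbbc, DZ)
  read b, top D: go to p, push ε → (p, bbbbc, Z)
  read b, top Z: go to p, push DZ → (p, bbbc, DZ)
  read b, top D: go to p, push ε → (p, bbc, Z)
  read b, top Z: go to p, push DZ → (p, bc, DZ)
  read b, top D: go to p, push ε → (p, c, Z)
  read c, top Z: go to r, push ε → (r, ε, ε)
All input consumed and the stack is empty.

Accept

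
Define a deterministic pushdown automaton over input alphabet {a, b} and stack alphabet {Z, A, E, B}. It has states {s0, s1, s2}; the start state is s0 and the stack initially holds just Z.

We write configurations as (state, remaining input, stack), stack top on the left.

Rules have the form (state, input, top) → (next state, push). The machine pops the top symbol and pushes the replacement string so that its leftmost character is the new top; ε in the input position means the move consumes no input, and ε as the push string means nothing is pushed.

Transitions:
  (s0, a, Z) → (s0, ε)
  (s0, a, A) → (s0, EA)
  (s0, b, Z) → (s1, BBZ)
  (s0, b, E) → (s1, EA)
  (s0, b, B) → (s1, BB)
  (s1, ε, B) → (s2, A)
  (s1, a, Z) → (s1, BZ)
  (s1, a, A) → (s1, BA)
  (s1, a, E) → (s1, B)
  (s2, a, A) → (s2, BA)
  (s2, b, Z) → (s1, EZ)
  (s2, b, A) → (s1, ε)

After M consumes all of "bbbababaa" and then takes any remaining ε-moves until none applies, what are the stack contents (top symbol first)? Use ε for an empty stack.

(s0, bbbababaa, Z) ⊢ (s1, bbababaa, BBZ) ⊢ (s2, bbababaa, ABZ) ⊢ (s1, bababaa, BZ) ⊢ (s2, bababaa, AZ) ⊢ (s1, ababaa, Z) ⊢ (s1, babaa, BZ) ⊢ (s2, babaa, AZ) ⊢ (s1, abaa, Z) ⊢ (s1, baa, BZ) ⊢ (s2, baa, AZ) ⊢ (s1, aa, Z) ⊢ (s1, a, BZ) ⊢ (s2, a, AZ) ⊢ (s2, ε, BAZ)
All input consumed in state s2 with stack BAZ.

BAZ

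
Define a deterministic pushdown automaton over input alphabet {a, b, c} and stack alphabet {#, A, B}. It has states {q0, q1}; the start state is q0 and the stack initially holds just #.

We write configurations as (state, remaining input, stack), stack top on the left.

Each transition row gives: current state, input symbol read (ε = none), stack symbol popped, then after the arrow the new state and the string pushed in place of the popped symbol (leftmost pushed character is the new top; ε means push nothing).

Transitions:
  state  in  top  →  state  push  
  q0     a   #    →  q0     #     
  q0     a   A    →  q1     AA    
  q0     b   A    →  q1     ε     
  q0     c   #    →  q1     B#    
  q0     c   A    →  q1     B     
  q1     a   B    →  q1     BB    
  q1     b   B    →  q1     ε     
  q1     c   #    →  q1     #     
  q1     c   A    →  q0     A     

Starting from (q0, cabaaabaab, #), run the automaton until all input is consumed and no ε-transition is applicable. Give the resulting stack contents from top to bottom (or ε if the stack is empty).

(q0, cabaaabaab, #) ⊢ (q1, abaaabaab, B#) ⊢ (q1, baaabaab, BB#) ⊢ (q1, aaabaab, B#) ⊢ (q1, aabaab, BB#) ⊢ (q1, abaab, BBB#) ⊢ (q1, baab, BBBB#) ⊢ (q1, aab, BBB#) ⊢ (q1, ab, BBBB#) ⊢ (q1, b, BBBBB#) ⊢ (q1, ε, BBBB#)
All input consumed in state q1 with stack BBBB#.

BBBB#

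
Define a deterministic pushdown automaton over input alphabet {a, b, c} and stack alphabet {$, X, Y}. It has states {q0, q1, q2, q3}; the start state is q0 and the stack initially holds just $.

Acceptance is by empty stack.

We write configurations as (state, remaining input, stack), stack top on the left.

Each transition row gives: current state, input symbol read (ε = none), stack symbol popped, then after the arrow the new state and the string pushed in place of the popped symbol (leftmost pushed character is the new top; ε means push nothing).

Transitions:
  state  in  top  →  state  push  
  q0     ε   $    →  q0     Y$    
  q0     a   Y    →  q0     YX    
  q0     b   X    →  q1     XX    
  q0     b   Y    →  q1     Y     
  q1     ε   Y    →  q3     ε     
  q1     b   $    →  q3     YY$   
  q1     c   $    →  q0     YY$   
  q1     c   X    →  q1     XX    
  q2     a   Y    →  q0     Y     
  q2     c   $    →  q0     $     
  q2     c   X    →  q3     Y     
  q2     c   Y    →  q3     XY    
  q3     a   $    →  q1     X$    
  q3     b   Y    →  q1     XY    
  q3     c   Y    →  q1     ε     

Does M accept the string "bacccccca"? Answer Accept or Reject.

(q0, bacccccca, $)
  ε-move, top $: go to q0, push Y$ → (q0, bacccccca, Y$)
  read b, top Y: go to q1, push Y → (q1, acccccca, Y$)
  ε-move, top Y: go to q3, push ε → (q3, acccccca, $)
  read a, top $: go to q1, push X$ → (q1, cccccca, X$)
  read c, top X: go to q1, push XX → (q1, ccccca, XX$)
  read c, top X: go to q1, push XX → (q1, cccca, XXX$)
  read c, top X: go to q1, push XX → (q1, ccca, XXXX$)
  read c, top X: go to q1, push XX → (q1, cca, XXXXX$)
  read c, top X: go to q1, push XX → (q1, ca, XXXXXX$)
  read c, top X: go to q1, push XX → (q1, a, XXXXXXX$)
No transition applies at (q1, a, XXXXXXX$); input not fully consumed.

Reject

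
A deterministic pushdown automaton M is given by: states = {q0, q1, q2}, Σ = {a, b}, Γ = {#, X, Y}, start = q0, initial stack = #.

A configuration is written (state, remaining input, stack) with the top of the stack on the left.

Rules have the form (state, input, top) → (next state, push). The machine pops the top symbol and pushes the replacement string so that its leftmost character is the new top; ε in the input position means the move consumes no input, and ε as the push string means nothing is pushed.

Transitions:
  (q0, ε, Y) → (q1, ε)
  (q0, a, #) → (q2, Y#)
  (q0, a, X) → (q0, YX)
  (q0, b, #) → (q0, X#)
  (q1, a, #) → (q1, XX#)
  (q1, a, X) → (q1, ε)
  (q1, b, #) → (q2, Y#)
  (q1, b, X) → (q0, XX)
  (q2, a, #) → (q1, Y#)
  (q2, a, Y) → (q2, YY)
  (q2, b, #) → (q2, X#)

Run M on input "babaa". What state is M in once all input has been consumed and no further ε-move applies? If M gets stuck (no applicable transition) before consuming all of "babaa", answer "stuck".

(q0, babaa, #)
  read b, top #: go to q0, push X# → (q0, abaa, X#)
  read a, top X: go to q0, push YX → (q0, baa, YX#)
  ε-move, top Y: go to q1, push ε → (q1, baa, X#)
  read b, top X: go to q0, push XX → (q0, aa, XX#)
  read a, top X: go to q0, push YX → (q0, a, YXX#)
  ε-move, top Y: go to q1, push ε → (q1, a, XX#)
  read a, top X: go to q1, push ε → (q1, ε, X#)
All input consumed; M is in state q1.

q1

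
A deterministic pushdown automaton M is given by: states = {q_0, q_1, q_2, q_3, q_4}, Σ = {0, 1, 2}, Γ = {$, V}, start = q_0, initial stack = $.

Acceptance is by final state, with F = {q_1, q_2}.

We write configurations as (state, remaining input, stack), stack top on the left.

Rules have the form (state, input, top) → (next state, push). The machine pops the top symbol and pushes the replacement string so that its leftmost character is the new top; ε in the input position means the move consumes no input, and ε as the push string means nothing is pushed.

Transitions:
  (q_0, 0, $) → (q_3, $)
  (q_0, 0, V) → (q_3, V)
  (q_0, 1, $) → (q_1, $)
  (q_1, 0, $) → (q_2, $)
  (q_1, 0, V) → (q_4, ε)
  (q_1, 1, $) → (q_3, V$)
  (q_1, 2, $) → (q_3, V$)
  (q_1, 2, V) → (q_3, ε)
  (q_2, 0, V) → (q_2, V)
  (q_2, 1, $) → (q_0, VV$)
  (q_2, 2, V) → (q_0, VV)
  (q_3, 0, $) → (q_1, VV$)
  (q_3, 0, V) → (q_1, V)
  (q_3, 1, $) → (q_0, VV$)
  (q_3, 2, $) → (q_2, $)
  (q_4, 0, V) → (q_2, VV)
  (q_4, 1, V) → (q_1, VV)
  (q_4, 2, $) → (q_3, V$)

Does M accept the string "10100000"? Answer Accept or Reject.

Accept

(q_0, 10100000, $) ⊢ (q_1, 0100000, $) ⊢ (q_2, 100000, $) ⊢ (q_0, 00000, VV$) ⊢ (q_3, 0000, VV$) ⊢ (q_1, 000, VV$) ⊢ (q_4, 00, V$) ⊢ (q_2, 0, VV$) ⊢ (q_2, ε, VV$)
All input consumed; state q_2 ∈ F.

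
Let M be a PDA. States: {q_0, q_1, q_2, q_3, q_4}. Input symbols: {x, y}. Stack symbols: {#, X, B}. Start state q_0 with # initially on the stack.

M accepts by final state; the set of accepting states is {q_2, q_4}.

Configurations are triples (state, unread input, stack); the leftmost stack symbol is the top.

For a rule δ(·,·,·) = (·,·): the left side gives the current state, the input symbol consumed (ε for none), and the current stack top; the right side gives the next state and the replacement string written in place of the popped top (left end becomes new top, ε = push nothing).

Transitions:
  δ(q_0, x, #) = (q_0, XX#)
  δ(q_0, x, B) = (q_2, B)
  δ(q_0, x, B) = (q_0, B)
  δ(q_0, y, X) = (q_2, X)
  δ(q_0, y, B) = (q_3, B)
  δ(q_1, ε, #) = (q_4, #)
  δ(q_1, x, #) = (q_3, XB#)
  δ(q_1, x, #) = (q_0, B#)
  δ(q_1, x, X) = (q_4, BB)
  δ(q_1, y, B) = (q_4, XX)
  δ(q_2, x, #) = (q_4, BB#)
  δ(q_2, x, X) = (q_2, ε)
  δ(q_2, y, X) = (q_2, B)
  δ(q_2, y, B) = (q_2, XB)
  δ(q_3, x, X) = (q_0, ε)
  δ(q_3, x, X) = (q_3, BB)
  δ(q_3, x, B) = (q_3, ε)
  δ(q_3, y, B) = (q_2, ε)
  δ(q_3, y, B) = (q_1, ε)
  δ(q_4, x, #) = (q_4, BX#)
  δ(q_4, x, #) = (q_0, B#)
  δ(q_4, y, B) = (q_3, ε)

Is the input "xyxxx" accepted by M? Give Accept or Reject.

One accepting computation: (q_0, xyxxx, #) ⊢ (q_0, yxxx, XX#) ⊢ (q_2, xxx, XX#) ⊢ (q_2, xx, X#) ⊢ (q_2, x, #) ⊢ (q_4, ε, BB#)
All input consumed and state q_4 ∈ F.

Accept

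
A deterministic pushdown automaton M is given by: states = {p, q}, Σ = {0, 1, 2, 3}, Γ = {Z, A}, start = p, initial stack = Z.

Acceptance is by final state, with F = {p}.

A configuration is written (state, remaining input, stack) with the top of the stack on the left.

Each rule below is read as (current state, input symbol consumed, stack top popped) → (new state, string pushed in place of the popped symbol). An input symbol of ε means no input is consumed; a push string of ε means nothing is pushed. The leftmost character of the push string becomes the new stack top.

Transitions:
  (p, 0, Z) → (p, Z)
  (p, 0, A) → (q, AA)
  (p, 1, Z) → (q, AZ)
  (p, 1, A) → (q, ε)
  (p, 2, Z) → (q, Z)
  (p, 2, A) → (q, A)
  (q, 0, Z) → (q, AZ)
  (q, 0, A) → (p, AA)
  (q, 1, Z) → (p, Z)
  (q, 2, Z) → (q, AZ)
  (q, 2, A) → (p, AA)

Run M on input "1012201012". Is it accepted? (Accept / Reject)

Accept

(p, 1012201012, Z) ⊢ (q, 012201012, AZ) ⊢ (p, 12201012, AAZ) ⊢ (q, 2201012, AZ) ⊢ (p, 201012, AAZ) ⊢ (q, 01012, AAZ) ⊢ (p, 1012, AAAZ) ⊢ (q, 012, AAZ) ⊢ (p, 12, AAAZ) ⊢ (q, 2, AAZ) ⊢ (p, ε, AAAZ)
All input consumed; state p ∈ F.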